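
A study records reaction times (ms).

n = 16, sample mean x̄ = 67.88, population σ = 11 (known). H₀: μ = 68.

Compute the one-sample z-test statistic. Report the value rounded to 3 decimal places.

test statistic = -0.044

SE = σ/√n = 11/√16 = 2.7500
z = (x̄−μ₀)/SE = (67.88−68)/2.7500 = -0.0436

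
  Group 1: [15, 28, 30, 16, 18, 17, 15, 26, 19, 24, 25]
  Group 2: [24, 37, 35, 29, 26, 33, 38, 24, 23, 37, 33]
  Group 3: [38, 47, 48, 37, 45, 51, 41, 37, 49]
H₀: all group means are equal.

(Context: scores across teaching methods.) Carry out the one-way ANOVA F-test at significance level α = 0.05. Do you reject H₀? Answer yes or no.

reject H₀: yes

Group means [21.18, 30.82, 43.67], grand mean 31.129
SSB = Σnᵢ(x̄ᵢ−x̄)² = 2504.211; SSW = ΣΣ(x−x̄ᵢ)² = 883.273
MSB = 2504.211/2 = 1252.1056; MSW = 883.273/28 = 31.5455
F = MSB/MSW = 39.6921
df = (2, 28)
p-value (upper-tail) = 0.00000
At α=0.05: p < α → reject H₀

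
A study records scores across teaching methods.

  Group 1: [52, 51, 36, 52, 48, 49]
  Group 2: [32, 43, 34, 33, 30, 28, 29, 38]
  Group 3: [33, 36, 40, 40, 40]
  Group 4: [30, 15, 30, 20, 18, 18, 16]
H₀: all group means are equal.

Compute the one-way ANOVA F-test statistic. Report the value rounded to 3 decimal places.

Group means [48.00, 33.38, 37.80, 21.00], grand mean 34.269
SSB = Σnᵢ(x̄ᵢ−x̄)² = 2432.440; SSW = ΣΣ(x−x̄ᵢ)² = 644.675
MSB = 2432.440/3 = 810.8135; MSW = 644.675/22 = 29.3034
F = MSB/MSW = 27.6696
df = (3, 22)

test statistic = 27.670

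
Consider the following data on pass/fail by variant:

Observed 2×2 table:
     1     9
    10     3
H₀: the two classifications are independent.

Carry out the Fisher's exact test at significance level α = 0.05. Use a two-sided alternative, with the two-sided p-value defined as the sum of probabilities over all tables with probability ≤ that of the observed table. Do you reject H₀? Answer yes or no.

Margins: r₁=10, r₂=13, c₁=11, c₂=12, n=23
p_obs = C(10,1)·C(13,10)/C(23,11); sum pmf over tables with pmf ≤ p_obs
p-value (two-sided) = 0.00276
At α=0.05: p < α → reject H₀

reject H₀: yes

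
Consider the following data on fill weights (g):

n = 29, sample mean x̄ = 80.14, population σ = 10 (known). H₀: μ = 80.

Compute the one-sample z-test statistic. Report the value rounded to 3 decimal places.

SE = σ/√n = 10/√29 = 1.8570
z = (x̄−μ₀)/SE = (80.14−80)/1.8570 = 0.0754

test statistic = 0.075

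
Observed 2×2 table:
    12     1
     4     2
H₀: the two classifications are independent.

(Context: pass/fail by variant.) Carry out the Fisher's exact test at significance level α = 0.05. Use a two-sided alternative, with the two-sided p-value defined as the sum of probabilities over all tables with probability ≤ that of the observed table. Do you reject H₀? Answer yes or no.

reject H₀: no

Margins: r₁=13, r₂=6, c₁=16, c₂=3, n=19
p_obs = C(13,12)·C(6,4)/C(19,16); sum pmf over tables with pmf ≤ p_obs
p-value (two-sided) = 0.22188
At α=0.05: p ≥ α → fail to reject H₀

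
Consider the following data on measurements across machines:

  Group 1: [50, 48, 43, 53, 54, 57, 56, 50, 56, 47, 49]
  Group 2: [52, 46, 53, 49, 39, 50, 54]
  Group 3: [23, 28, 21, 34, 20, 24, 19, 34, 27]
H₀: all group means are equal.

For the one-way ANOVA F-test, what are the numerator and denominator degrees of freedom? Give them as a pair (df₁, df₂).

k = 3 groups, N = 27 total
df = (k−1, N−k) = (3−1, 27−3) = (2, 24)

degrees of freedom = [2, 24]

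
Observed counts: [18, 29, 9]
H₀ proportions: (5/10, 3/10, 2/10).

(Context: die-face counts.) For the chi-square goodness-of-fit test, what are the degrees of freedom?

degrees of freedom = 2

df = k − 1 = 3 − 1 = 2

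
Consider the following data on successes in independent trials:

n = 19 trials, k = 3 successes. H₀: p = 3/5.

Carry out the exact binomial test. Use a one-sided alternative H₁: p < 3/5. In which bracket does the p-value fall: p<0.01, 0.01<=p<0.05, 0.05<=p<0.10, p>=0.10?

Exact binomial: n=19, k=3, p₀=3/5=0.6000
P(X≤3) from Σ C(n,i)·p₀^i·(1−p₀)^(n−i)
p-value (one-sided, H₁ less) = 0.00010
→ bracket: p<0.01

p-value bracket: p<0.01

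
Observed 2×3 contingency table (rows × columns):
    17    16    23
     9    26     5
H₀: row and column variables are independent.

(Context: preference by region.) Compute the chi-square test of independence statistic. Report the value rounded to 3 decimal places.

test statistic = 14.140

Row totals [56, 40], col totals [26, 42, 28], n=96
χ² = (17−15.17)²/15.17 + (16−24.50)²/24.50 + (23−16.33)²/16.33 + (9−10.83)²/10.83 + (26−17.50)²/17.50 + (5−11.67)²/11.67 = 14.1400
df = 2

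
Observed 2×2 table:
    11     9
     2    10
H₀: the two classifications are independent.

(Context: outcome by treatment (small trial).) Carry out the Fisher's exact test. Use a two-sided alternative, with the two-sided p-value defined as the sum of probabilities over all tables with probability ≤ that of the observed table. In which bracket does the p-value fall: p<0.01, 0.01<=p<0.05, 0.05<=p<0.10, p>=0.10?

p-value bracket: 0.05<=p<0.10

Margins: r₁=20, r₂=12, c₁=13, c₂=19, n=32
p_obs = C(20,11)·C(12,2)/C(32,13); sum pmf over tables with pmf ≤ p_obs
p-value (two-sided) = 0.06187
→ bracket: 0.05<=p<0.10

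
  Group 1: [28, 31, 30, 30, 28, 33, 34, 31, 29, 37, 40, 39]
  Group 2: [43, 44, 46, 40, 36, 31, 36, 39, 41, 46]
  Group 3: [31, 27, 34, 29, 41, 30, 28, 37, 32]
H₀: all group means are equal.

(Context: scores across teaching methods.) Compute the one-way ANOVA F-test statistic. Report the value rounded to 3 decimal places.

test statistic = 10.361

Group means [32.50, 40.20, 32.11], grand mean 34.871
SSB = Σnᵢ(x̄ᵢ−x̄)² = 419.995; SSW = ΣΣ(x−x̄ᵢ)² = 567.489
MSB = 419.995/2 = 209.9975; MSW = 567.489/28 = 20.2675
F = MSB/MSW = 10.3613
df = (2, 28)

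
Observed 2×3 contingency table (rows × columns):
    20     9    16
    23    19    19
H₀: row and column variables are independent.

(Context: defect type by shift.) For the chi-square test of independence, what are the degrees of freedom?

degrees of freedom = 2

df = (r−1)(c−1) = (2−1)·(3−1) = 2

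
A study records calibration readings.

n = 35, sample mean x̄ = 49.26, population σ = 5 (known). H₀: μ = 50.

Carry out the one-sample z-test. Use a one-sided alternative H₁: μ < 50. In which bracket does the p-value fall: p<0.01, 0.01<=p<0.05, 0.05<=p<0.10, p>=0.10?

p-value bracket: p>=0.10

SE = σ/√n = 5/√35 = 0.8452
z = (x̄−μ₀)/SE = (49.26−50)/0.8452 = -0.8756
p-value (one-sided, H₁ less) = 0.19063
→ bracket: p>=0.10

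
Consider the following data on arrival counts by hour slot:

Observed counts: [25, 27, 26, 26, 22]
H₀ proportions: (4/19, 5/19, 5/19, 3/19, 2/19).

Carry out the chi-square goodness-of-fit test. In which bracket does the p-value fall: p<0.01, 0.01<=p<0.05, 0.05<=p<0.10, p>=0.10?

n = 126; E_i = n·p_i = [26.53, 33.16, 33.16, 19.89, 13.26]
χ² = (25−26.53)²/26.53 + (27−33.16)²/33.16 + (26−33.16)²/33.16 + (26−19.89)²/19.89 + (22−13.26)²/13.26 = 10.4054
df = 4
p-value (upper-tail) = 0.03412
→ bracket: 0.01<=p<0.05

p-value bracket: 0.01<=p<0.05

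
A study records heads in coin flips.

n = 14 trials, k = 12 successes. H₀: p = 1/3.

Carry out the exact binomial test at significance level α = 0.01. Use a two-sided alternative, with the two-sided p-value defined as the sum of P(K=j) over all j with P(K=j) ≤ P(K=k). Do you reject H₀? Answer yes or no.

Exact binomial: n=14, k=12, p₀=1/3=0.3333
P(X=j) = C(n,j)·p₀^j·(1−p₀)^(n−j); p = Σ P(X=j) over j with P(X=j) ≤ P(X=12)
p-value (two-sided) = 0.00008
At α=0.01: p < α → reject H₀

reject H₀: yes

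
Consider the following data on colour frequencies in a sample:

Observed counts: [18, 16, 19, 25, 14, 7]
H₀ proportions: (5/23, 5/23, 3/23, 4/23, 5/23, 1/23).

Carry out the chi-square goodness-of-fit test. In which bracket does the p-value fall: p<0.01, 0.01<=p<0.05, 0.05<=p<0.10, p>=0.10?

n = 99; E_i = n·p_i = [21.52, 21.52, 12.91, 17.22, 21.52, 4.30]
χ² = (18−21.52)²/21.52 + (16−21.52)²/21.52 + (19−12.91)²/12.91 + (25−17.22)²/17.22 + (14−21.52)²/21.52 + (7−4.30)²/4.30 = 12.6971
df = 5
p-value (upper-tail) = 0.02639
→ bracket: 0.01<=p<0.05

p-value bracket: 0.01<=p<0.05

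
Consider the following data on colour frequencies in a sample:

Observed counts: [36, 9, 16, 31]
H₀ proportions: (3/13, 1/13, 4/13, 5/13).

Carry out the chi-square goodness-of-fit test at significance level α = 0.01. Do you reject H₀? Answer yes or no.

reject H₀: yes

n = 92; E_i = n·p_i = [21.23, 7.08, 28.31, 35.38]
χ² = (36−21.23)²/21.23 + (9−7.08)²/7.08 + (16−28.31)²/28.31 + (31−35.38)²/35.38 = 16.6913
df = 3
p-value (upper-tail) = 0.00082
At α=0.01: p < α → reject H₀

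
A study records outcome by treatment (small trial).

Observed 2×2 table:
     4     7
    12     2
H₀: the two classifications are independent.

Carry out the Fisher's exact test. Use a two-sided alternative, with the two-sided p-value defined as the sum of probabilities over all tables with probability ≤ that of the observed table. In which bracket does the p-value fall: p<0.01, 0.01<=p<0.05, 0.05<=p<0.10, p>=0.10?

Margins: r₁=11, r₂=14, c₁=16, c₂=9, n=25
p_obs = C(11,4)·C(14,12)/C(25,16); sum pmf over tables with pmf ≤ p_obs
p-value (two-sided) = 0.01684
→ bracket: 0.01<=p<0.05

p-value bracket: 0.01<=p<0.05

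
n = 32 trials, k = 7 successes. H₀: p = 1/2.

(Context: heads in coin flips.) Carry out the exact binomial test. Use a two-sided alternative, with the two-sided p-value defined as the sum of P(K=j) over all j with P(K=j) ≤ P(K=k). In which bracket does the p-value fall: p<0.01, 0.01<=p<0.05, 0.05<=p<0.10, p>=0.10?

Exact binomial: n=32, k=7, p₀=1/2=0.5000
P(X=j) = C(n,j)·p₀^j·(1−p₀)^(n−j); p = Σ P(X=j) over j with P(X=j) ≤ P(X=7)
p-value (two-sided) = 0.00210
→ bracket: p<0.01

p-value bracket: p<0.01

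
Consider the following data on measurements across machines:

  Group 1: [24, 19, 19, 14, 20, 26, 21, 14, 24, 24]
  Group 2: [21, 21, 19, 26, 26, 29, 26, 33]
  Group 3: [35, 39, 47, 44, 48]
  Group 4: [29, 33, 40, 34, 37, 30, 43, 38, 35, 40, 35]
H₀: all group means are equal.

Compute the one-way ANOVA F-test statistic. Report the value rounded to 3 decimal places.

Group means [20.50, 25.12, 42.60, 35.82], grand mean 29.794
SSB = Σnᵢ(x̄ᵢ−x̄)² = 2257.347; SSW = ΣΣ(x−x̄ᵢ)² = 614.211
MSB = 2257.347/3 = 752.4492; MSW = 614.211/30 = 20.4737
F = MSB/MSW = 36.7520
df = (3, 30)

test statistic = 36.752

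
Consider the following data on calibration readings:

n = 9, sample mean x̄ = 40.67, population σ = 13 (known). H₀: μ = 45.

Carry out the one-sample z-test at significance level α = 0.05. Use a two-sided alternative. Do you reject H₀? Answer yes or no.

SE = σ/√n = 13/√9 = 4.3333
z = (x̄−μ₀)/SE = (40.67−45)/4.3333 = -0.9992
p-value (two-sided) = 0.31768
At α=0.05: p ≥ α → fail to reject H₀

reject H₀: no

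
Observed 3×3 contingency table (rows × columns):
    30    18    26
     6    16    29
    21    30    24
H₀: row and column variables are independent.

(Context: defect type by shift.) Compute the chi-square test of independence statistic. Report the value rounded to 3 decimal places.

Row totals [74, 51, 75], col totals [57, 64, 79], n=200
χ² = (30−21.09)²/21.09 + (18−23.68)²/23.68 + (26−29.23)²/29.23 + (6−14.54)²/14.54 + (16−16.32)²/16.32 + (29−20.14)²/20.14 + (21−21.38)²/21.38 + (30−24.00)²/24.00 + (24−29.62)²/29.62 = 16.9686
df = 4

test statistic = 16.969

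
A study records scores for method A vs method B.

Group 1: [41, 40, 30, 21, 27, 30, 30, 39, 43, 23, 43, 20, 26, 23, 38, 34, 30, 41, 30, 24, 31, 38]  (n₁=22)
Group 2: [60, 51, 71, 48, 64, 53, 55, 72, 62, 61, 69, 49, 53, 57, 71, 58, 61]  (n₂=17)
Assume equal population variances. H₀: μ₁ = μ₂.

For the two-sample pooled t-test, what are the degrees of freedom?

degrees of freedom = 37

df = n₁ + n₂ − 2 = 22 + 17 − 2 = 37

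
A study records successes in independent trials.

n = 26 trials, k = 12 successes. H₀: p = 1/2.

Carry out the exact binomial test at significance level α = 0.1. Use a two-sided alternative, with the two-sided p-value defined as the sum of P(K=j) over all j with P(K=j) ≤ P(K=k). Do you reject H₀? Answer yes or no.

reject H₀: no

Exact binomial: n=26, k=12, p₀=1/2=0.5000
P(X=j) = C(n,j)·p₀^j·(1−p₀)^(n−j); p = Σ P(X=j) over j with P(X=j) ≤ P(X=12)
p-value (two-sided) = 0.84502
At α=0.1: p ≥ α → fail to reject H₀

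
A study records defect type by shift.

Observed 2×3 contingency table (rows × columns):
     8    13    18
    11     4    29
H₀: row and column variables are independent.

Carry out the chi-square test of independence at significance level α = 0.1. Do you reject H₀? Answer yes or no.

reject H₀: yes

Row totals [39, 44], col totals [19, 17, 47], n=83
χ² = (8−8.93)²/8.93 + (13−7.99)²/7.99 + (18−22.08)²/22.08 + (11−10.07)²/10.07 + (4−9.01)²/9.01 + (29−24.92)²/24.92 = 7.5390
df = 2
p-value (upper-tail) = 0.02306
At α=0.1: p < α → reject H₀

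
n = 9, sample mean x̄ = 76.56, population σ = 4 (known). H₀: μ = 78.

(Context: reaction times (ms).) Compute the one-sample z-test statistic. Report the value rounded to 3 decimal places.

SE = σ/√n = 4/√9 = 1.3333
z = (x̄−μ₀)/SE = (76.56−78)/1.3333 = -1.0800

test statistic = -1.080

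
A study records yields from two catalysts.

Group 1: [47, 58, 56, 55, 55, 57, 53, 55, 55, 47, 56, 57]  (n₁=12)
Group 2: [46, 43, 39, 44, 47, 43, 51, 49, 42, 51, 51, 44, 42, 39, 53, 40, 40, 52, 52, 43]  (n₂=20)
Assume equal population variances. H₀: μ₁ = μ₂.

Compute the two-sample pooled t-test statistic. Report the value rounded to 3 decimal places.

test statistic = 5.404

x̄₁=54.250, s₁=3.621, n₁=12
x̄₂=45.550, s₂=4.807, n₂=20
s_p² = [11·3.621² + 19·4.807²]/30 = 19.4400
SE = √(s_p²·(1/12+1/20)) = 1.6100
t = (54.250−45.550)/1.6100 = 5.4038
df = 30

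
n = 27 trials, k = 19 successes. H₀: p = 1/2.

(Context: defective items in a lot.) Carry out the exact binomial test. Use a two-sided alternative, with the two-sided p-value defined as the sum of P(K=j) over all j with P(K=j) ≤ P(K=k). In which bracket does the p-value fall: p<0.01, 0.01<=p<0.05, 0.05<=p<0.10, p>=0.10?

Exact binomial: n=27, k=19, p₀=1/2=0.5000
P(X=j) = C(n,j)·p₀^j·(1−p₀)^(n−j); p = Σ P(X=j) over j with P(X=j) ≤ P(X=19)
p-value (two-sided) = 0.05224
→ bracket: 0.05<=p<0.10

p-value bracket: 0.05<=p<0.10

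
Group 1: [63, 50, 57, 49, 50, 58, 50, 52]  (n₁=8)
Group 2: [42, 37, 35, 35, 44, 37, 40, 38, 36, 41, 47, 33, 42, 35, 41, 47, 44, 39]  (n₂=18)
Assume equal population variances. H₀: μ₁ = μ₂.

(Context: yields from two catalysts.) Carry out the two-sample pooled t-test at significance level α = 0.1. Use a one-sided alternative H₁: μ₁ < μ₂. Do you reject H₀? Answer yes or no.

reject H₀: no

x̄₁=53.625, s₁=5.097, n₁=8
x̄₂=39.611, s₂=4.203, n₂=18
s_p² = [7·5.097² + 17·4.203²]/24 = 20.0897
SE = √(s_p²·(1/8+1/18)) = 1.9045
t = (53.625−39.611)/1.9045 = 7.3581
df = 24
p-value (one-sided, H₁ less) = 1.00000
At α=0.1: p ≥ α → fail to reject H₀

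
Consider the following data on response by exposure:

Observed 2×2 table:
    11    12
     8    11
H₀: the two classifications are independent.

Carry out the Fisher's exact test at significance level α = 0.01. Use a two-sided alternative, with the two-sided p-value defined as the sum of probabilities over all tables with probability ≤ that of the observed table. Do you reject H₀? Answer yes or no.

reject H₀: no

Margins: r₁=23, r₂=19, c₁=19, c₂=23, n=42
p_obs = C(23,11)·C(19,8)/C(42,19); sum pmf over tables with pmf ≤ p_obs
p-value (two-sided) = 0.76345
At α=0.01: p ≥ α → fail to reject H₀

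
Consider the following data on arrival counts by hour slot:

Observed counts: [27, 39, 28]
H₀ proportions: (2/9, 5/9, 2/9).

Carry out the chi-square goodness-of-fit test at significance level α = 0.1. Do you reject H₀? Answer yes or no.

n = 94; E_i = n·p_i = [20.89, 52.22, 20.89]
χ² = (27−20.89)²/20.89 + (39−52.22)²/52.22 + (28−20.89)²/20.89 = 7.5564
df = 2
p-value (upper-tail) = 0.02286
At α=0.1: p < α → reject H₀

reject H₀: yes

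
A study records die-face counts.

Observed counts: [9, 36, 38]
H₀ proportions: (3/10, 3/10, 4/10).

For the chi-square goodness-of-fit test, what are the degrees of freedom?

degrees of freedom = 2

df = k − 1 = 3 − 1 = 2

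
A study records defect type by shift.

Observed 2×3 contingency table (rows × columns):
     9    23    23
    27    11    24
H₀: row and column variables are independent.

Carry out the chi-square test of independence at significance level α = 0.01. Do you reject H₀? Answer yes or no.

reject H₀: yes

Row totals [55, 62], col totals [36, 34, 47], n=117
χ² = (9−16.92)²/16.92 + (23−15.98)²/15.98 + (23−22.09)²/22.09 + (27−19.08)²/19.08 + (11−18.02)²/18.02 + (24−24.91)²/24.91 = 12.8839
df = 2
p-value (upper-tail) = 0.00159
At α=0.01: p < α → reject H₀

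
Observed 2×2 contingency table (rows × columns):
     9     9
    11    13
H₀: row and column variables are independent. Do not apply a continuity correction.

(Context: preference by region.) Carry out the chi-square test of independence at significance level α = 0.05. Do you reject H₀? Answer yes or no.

reject H₀: no

Row totals [18, 24], col totals [20, 22], n=42
χ² = (9−8.57)²/8.57 + (9−9.43)²/9.43 + (11−11.43)²/11.43 + (13−12.57)²/12.57 = 0.0716
df = 1
p-value (upper-tail) = 0.78903
At α=0.05: p ≥ α → fail to reject H₀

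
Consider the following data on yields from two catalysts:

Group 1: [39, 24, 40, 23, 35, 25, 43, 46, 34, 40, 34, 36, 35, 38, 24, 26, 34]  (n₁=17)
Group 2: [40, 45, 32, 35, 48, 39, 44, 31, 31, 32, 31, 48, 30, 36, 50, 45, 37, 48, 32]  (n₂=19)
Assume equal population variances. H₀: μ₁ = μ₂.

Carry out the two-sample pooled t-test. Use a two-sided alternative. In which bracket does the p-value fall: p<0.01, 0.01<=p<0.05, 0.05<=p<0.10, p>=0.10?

p-value bracket: 0.05<=p<0.10

x̄₁=33.882, s₁=7.114, n₁=17
x̄₂=38.632, s₂=7.104, n₂=19
s_p² = [16·7.114² + 18·7.104²]/34 = 50.5349
SE = √(s_p²·(1/17+1/19)) = 2.3733
t = (33.882−38.632)/2.3733 = -2.0011
df = 34
p-value (two-sided) = 0.05341
→ bracket: 0.05<=p<0.10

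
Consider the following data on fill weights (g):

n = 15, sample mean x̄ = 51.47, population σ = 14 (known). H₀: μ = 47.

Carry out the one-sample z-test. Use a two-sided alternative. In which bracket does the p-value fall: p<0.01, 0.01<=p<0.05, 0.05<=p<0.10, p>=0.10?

SE = σ/√n = 14/√15 = 3.6148
z = (x̄−μ₀)/SE = (51.47−47)/3.6148 = 1.2366
p-value (two-sided) = 0.21624
→ bracket: p>=0.10

p-value bracket: p>=0.10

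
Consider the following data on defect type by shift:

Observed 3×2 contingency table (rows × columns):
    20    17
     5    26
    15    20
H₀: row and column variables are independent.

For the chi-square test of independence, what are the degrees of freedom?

df = (r−1)(c−1) = (3−1)·(2−1) = 2

degrees of freedom = 2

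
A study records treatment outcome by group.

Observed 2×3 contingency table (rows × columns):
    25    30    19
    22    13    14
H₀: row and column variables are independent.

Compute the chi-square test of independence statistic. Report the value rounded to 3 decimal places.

test statistic = 2.700

Row totals [74, 49], col totals [47, 43, 33], n=123
χ² = (25−28.28)²/28.28 + (30−25.87)²/25.87 + (19−19.85)²/19.85 + (22−18.72)²/18.72 + (13−17.13)²/17.13 + (14−13.15)²/13.15 = 2.7002
df = 2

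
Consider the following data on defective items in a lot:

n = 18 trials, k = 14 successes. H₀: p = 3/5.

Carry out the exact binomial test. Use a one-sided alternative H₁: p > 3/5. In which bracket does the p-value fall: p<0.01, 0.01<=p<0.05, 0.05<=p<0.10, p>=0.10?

p-value bracket: 0.05<=p<0.10

Exact binomial: n=18, k=14, p₀=3/5=0.6000
P(X≥14) from Σ C(n,i)·p₀^i·(1−p₀)^(n−i)
p-value (one-sided, H₁ greater) = 0.09417
→ bracket: 0.05<=p<0.10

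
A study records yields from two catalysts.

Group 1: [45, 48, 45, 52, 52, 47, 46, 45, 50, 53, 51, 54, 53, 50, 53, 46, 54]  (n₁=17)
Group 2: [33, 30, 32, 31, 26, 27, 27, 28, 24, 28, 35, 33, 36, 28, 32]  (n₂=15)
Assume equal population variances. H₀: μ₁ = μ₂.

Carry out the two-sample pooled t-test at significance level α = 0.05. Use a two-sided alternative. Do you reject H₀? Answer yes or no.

x̄₁=49.647, s₁=3.408, n₁=17
x̄₂=30.000, s₂=3.485, n₂=15
s_p² = [16·3.408² + 14·3.485²]/30 = 11.8627
SE = √(s_p²·(1/17+1/15)) = 1.2201
t = (49.647−30.000)/1.2201 = 16.1027
df = 30
p-value (two-sided) = 0.00000
At α=0.05: p < α → reject H₀

reject H₀: yes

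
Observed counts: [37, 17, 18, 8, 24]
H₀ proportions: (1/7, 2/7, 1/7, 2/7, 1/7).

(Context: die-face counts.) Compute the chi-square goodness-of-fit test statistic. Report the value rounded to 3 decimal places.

test statistic = 60.601

n = 104; E_i = n·p_i = [14.86, 29.71, 14.86, 29.71, 14.86]
χ² = (37−14.86)²/14.86 + (17−29.71)²/29.71 + (18−14.86)²/14.86 + (8−29.71)²/29.71 + (24−14.86)²/14.86 = 60.6010
df = 4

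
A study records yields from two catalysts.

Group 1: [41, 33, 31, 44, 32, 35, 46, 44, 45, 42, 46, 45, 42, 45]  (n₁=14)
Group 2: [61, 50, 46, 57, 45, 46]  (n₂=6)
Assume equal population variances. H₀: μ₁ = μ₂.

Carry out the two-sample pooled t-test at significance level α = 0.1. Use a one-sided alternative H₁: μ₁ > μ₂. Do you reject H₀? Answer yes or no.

x̄₁=40.786, s₁=5.536, n₁=14
x̄₂=50.833, s₂=6.676, n₂=6
s_p² = [13·5.536² + 5·6.676²]/18 = 34.5106
SE = √(s_p²·(1/14+1/6)) = 2.8665
t = (40.786−50.833)/2.8665 = -3.5052
df = 18
p-value (one-sided, H₁ greater) = 0.99874
At α=0.1: p ≥ α → fail to reject H₀

reject H₀: no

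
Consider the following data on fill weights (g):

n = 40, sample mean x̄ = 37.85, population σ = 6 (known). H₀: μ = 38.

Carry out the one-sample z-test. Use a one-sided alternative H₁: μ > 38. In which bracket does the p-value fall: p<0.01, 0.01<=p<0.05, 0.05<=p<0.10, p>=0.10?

SE = σ/√n = 6/√40 = 0.9487
z = (x̄−μ₀)/SE = (37.85−38)/0.9487 = -0.1581
p-value (one-sided, H₁ greater) = 0.56282
→ bracket: p>=0.10

p-value bracket: p>=0.10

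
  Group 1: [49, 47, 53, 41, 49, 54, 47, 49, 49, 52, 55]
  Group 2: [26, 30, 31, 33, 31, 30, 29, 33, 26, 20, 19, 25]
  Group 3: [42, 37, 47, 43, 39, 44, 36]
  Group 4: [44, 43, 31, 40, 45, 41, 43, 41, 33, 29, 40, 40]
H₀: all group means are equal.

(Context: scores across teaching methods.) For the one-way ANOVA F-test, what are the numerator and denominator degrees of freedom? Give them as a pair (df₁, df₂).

k = 4 groups, N = 42 total
df = (k−1, N−k) = (4−1, 42−4) = (3, 38)

degrees of freedom = [3, 38]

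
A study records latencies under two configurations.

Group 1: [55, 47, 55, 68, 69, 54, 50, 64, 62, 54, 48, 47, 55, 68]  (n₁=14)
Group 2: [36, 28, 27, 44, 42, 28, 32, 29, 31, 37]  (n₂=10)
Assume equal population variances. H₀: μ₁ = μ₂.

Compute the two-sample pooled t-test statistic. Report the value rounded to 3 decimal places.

x̄₁=56.857, s₁=7.941, n₁=14
x̄₂=33.400, s₂=6.077, n₂=10
s_p² = [13·7.941² + 9·6.077²]/22 = 52.3688
SE = √(s_p²·(1/14+1/10)) = 2.9962
t = (56.857−33.400)/2.9962 = 7.8288
df = 22

test statistic = 7.829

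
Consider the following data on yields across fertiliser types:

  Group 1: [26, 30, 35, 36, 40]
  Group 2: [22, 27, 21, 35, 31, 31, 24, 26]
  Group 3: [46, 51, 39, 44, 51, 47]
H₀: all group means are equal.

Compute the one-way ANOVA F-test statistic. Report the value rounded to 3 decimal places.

Group means [33.40, 27.12, 46.33], grand mean 34.842
SSB = Σnᵢ(x̄ᵢ−x̄)² = 1279.118; SSW = ΣΣ(x−x̄ᵢ)² = 389.408
MSB = 1279.118/2 = 639.5590; MSW = 389.408/16 = 24.3380
F = MSB/MSW = 26.2782
df = (2, 16)

test statistic = 26.278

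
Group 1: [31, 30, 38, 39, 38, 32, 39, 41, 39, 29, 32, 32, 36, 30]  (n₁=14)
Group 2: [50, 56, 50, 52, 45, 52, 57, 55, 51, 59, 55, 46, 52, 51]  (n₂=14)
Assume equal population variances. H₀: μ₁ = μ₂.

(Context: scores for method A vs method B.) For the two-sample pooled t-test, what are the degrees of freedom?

df = n₁ + n₂ − 2 = 14 + 14 − 2 = 26

degrees of freedom = 26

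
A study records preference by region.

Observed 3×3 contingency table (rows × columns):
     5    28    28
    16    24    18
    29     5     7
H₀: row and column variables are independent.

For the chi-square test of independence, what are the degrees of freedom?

df = (r−1)(c−1) = (3−1)·(3−1) = 4

degrees of freedom = 4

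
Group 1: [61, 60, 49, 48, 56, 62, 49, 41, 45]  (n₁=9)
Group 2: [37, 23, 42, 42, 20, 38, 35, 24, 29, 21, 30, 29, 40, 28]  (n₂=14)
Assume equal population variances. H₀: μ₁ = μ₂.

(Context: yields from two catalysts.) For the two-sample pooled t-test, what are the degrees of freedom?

degrees of freedom = 21

df = n₁ + n₂ − 2 = 9 + 14 − 2 = 21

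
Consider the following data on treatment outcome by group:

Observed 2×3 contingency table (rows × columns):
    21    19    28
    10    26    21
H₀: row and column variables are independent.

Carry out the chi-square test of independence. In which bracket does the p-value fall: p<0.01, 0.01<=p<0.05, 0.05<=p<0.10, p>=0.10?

Row totals [68, 57], col totals [31, 45, 49], n=125
χ² = (21−16.86)²/16.86 + (19−24.48)²/24.48 + (28−26.66)²/26.66 + (10−14.14)²/14.14 + (26−20.52)²/20.52 + (21−22.34)²/22.34 = 5.0633
df = 2
p-value (upper-tail) = 0.07953
→ bracket: 0.05<=p<0.10

p-value bracket: 0.05<=p<0.10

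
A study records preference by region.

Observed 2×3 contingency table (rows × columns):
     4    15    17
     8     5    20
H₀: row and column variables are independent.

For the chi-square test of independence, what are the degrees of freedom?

df = (r−1)(c−1) = (2−1)·(3−1) = 2

degrees of freedom = 2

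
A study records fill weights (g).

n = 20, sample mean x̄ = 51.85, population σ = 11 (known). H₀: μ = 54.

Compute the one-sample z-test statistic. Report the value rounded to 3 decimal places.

test statistic = -0.874

SE = σ/√n = 11/√20 = 2.4597
z = (x̄−μ₀)/SE = (51.85−54)/2.4597 = -0.8741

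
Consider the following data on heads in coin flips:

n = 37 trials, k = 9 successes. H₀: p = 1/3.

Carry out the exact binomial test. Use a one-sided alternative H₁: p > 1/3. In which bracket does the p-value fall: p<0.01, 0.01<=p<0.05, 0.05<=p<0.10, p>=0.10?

p-value bracket: p>=0.10

Exact binomial: n=37, k=9, p₀=1/3=0.3333
P(X≥9) from Σ C(n,i)·p₀^i·(1−p₀)^(n−i)
p-value (one-sided, H₁ greater) = 0.91256
→ bracket: p>=0.10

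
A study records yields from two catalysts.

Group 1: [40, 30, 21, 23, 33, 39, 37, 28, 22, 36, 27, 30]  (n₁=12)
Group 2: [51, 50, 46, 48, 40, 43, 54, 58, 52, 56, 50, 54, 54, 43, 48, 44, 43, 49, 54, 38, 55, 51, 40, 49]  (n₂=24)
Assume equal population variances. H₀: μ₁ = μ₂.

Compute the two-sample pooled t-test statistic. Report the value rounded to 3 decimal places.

test statistic = -8.727

x̄₁=30.500, s₁=6.599, n₁=12
x̄₂=48.750, s₂=5.558, n₂=24
s_p² = [11·6.599² + 23·5.558²]/34 = 34.9853
SE = √(s_p²·(1/12+1/24)) = 2.0912
t = (30.500−48.750)/2.0912 = -8.7270
df = 34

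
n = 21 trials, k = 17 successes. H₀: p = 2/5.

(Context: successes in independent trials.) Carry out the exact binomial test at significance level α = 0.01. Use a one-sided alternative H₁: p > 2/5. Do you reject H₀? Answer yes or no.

Exact binomial: n=21, k=17, p₀=2/5=0.4000
P(X≥17) from Σ C(n,i)·p₀^i·(1−p₀)^(n−i)
p-value (one-sided, H₁ greater) = 0.00016
At α=0.01: p < α → reject H₀

reject H₀: yes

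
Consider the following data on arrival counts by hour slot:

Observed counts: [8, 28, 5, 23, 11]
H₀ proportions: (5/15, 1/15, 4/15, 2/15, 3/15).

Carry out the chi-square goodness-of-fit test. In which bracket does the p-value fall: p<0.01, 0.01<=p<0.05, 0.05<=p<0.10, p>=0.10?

n = 75; E_i = n·p_i = [25.00, 5.00, 20.00, 10.00, 15.00]
χ² = (8−25.00)²/25.00 + (28−5.00)²/5.00 + (5−20.00)²/20.00 + (23−10.00)²/10.00 + (11−15.00)²/15.00 = 146.5767
df = 4
p-value (upper-tail) = 0.00000
→ bracket: p<0.01

p-value bracket: p<0.01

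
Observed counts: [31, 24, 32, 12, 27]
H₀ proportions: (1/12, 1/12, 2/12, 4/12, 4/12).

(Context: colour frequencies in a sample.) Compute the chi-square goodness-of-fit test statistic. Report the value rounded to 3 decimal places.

n = 126; E_i = n·p_i = [10.50, 10.50, 21.00, 42.00, 42.00]
χ² = (31−10.50)²/10.50 + (24−10.50)²/10.50 + (32−21.00)²/21.00 + (12−42.00)²/42.00 + (27−42.00)²/42.00 = 89.9286
df = 4

test statistic = 89.929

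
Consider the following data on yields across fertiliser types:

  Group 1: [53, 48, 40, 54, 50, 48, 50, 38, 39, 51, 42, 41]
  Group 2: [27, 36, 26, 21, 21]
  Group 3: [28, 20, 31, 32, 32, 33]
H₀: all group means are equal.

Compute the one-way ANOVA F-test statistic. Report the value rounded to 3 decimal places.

test statistic = 30.415

Group means [46.17, 26.20, 29.33], grand mean 37.435
SSB = Σnᵢ(x̄ᵢ−x̄)² = 1939.852; SSW = ΣΣ(x−x̄ᵢ)² = 637.800
MSB = 1939.852/2 = 969.9261; MSW = 637.800/20 = 31.8900
F = MSB/MSW = 30.4147
df = (2, 20)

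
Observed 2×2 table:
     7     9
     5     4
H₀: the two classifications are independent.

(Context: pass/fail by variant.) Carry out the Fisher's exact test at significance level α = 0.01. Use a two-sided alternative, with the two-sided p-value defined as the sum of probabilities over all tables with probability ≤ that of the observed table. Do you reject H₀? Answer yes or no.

Margins: r₁=16, r₂=9, c₁=12, c₂=13, n=25
p_obs = C(16,7)·C(9,5)/C(25,12); sum pmf over tables with pmf ≤ p_obs
p-value (two-sided) = 0.68817
At α=0.01: p ≥ α → fail to reject H₀

reject H₀: no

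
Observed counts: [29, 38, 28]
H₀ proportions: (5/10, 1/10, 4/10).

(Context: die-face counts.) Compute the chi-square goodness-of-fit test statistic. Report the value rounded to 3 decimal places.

test statistic = 95.337

n = 95; E_i = n·p_i = [47.50, 9.50, 38.00]
χ² = (29−47.50)²/47.50 + (38−9.50)²/9.50 + (28−38.00)²/38.00 = 95.3368
df = 2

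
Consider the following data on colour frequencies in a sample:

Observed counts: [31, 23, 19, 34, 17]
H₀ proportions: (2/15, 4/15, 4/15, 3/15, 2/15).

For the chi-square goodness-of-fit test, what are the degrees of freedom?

degrees of freedom = 4

df = k − 1 = 5 − 1 = 4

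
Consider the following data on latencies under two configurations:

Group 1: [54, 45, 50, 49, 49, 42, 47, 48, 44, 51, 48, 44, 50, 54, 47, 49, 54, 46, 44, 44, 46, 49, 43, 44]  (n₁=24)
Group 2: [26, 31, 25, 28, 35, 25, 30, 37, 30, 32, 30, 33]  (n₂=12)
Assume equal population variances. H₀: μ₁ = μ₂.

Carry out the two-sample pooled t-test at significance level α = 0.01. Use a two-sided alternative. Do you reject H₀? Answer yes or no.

x̄₁=47.542, s₁=3.514, n₁=24
x̄₂=30.167, s₂=3.786, n₂=12
s_p² = [23·3.514² + 11·3.786²]/34 = 12.9890
SE = √(s_p²·(1/24+1/12)) = 1.2742
t = (47.542−30.167)/1.2742 = 13.6359
df = 34
p-value (two-sided) = 0.00000
At α=0.01: p < α → reject H₀

reject H₀: yes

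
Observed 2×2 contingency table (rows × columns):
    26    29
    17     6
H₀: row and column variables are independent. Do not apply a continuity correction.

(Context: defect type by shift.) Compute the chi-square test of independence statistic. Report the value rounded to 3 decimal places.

Row totals [55, 23], col totals [43, 35], n=78
χ² = (26−30.32)²/30.32 + (29−24.68)²/24.68 + (17−12.68)²/12.68 + (6−10.32)²/10.32 = 4.6529
df = 1

test statistic = 4.653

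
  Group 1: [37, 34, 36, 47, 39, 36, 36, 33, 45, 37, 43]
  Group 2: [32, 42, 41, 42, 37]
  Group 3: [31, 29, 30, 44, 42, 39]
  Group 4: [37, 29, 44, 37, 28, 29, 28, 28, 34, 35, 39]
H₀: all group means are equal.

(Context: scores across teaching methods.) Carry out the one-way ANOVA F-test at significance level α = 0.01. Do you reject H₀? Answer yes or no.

reject H₀: no

Group means [38.45, 38.80, 35.83, 33.45], grand mean 36.364
SSB = Σnᵢ(x̄ᵢ−x̄)² = 172.548; SSW = ΣΣ(x−x̄ᵢ)² = 801.088
MSB = 172.548/3 = 57.5162; MSW = 801.088/29 = 27.6237
F = MSB/MSW = 2.0821
df = (3, 29)
p-value (upper-tail) = 0.12435
At α=0.01: p ≥ α → fail to reject H₀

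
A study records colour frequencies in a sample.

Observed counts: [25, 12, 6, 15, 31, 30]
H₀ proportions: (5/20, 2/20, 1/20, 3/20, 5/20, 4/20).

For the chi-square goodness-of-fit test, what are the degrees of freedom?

df = k − 1 = 6 − 1 = 5

degrees of freedom = 5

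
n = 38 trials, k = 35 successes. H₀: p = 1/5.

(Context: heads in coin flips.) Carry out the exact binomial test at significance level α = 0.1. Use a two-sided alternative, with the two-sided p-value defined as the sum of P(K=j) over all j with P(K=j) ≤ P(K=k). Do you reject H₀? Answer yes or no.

Exact binomial: n=38, k=35, p₀=1/5=0.2000
P(X=j) = C(n,j)·p₀^j·(1−p₀)^(n−j); p = Σ P(X=j) over j with P(X=j) ≤ P(X=35)
p-value (two-sided) = 0.00000
At α=0.1: p < α → reject H₀

reject H₀: yes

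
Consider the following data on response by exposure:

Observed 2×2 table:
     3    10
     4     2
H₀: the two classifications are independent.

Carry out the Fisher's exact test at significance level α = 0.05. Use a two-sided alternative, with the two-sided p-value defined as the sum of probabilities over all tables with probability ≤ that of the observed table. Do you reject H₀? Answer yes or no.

Margins: r₁=13, r₂=6, c₁=7, c₂=12, n=19
p_obs = C(13,3)·C(6,4)/C(19,7); sum pmf over tables with pmf ≤ p_obs
p-value (two-sided) = 0.12874
At α=0.05: p ≥ α → fail to reject H₀

reject H₀: no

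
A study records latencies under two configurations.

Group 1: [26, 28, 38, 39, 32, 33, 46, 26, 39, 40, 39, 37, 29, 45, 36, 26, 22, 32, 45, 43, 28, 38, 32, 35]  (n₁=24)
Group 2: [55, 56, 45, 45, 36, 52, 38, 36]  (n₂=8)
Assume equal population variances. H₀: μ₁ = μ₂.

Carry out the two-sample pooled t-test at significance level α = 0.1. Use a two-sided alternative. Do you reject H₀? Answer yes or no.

x̄₁=34.750, s₁=6.778, n₁=24
x̄₂=45.375, s₂=8.280, n₂=8
s_p² = [23·6.778² + 7·8.280²]/30 = 51.2125
SE = √(s_p²·(1/24+1/8)) = 2.9215
t = (34.750−45.375)/2.9215 = -3.6368
df = 30
p-value (two-sided) = 0.00102
At α=0.1: p < α → reject H₀

reject H₀: yes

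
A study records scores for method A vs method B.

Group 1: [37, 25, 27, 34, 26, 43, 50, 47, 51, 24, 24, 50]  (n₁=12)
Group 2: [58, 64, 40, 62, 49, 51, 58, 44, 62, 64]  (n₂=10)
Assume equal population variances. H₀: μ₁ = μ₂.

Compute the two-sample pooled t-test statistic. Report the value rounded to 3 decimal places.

x̄₁=36.500, s₁=11.197, n₁=12
x̄₂=55.200, s₂=8.664, n₂=10
s_p² = [11·11.197² + 9·8.664²]/20 = 102.7300
SE = √(s_p²·(1/12+1/10)) = 4.3398
t = (36.500−55.200)/4.3398 = -4.3090
df = 20

test statistic = -4.309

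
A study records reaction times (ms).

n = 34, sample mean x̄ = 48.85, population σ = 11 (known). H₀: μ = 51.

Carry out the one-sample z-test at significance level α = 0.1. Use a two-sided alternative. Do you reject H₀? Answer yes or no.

SE = σ/√n = 11/√34 = 1.8865
z = (x̄−μ₀)/SE = (48.85−51)/1.8865 = -1.1397
p-value (two-sided) = 0.25442
At α=0.1: p ≥ α → fail to reject H₀

reject H₀: no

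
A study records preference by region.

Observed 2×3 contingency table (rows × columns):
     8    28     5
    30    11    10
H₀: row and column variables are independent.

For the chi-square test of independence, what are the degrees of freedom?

df = (r−1)(c−1) = (2−1)·(3−1) = 2

degrees of freedom = 2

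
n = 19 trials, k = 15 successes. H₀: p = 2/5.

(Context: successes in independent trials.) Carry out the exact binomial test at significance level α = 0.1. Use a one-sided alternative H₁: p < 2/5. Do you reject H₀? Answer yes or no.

Exact binomial: n=19, k=15, p₀=2/5=0.4000
P(X≤15) from Σ C(n,i)·p₀^i·(1−p₀)^(n−i)
p-value (one-sided, H₁ less) = 0.99990
At α=0.1: p ≥ α → fail to reject H₀

reject H₀: no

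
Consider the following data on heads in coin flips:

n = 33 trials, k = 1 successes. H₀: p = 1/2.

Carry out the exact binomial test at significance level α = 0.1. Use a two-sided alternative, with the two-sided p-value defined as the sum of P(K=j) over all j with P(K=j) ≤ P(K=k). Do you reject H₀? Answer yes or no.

reject H₀: yes

Exact binomial: n=33, k=1, p₀=1/2=0.5000
P(X=j) = C(n,j)·p₀^j·(1−p₀)^(n−j); p = Σ P(X=j) over j with P(X=j) ≤ P(X=1)
p-value (two-sided) = 0.00000
At α=0.1: p < α → reject H₀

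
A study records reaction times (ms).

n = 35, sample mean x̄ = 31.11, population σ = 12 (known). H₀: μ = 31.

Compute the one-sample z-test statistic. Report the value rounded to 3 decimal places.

SE = σ/√n = 12/√35 = 2.0284
z = (x̄−μ₀)/SE = (31.11−31)/2.0284 = 0.0542

test statistic = 0.054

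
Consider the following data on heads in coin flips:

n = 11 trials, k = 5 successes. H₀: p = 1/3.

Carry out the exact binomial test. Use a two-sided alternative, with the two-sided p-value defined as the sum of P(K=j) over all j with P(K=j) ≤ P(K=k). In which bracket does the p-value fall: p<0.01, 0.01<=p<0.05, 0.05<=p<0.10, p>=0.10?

p-value bracket: p>=0.10

Exact binomial: n=11, k=5, p₀=1/3=0.3333
P(X=j) = C(n,j)·p₀^j·(1−p₀)^(n−j); p = Σ P(X=j) over j with P(X=j) ≤ P(X=5)
p-value (two-sided) = 0.52311
→ bracket: p>=0.10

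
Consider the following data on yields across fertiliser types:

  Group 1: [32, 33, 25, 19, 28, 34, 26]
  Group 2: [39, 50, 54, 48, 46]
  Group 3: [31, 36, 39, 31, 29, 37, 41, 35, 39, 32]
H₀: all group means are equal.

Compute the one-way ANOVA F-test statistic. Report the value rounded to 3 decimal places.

Group means [28.14, 47.40, 35.00], grand mean 35.636
SSB = Σnᵢ(x̄ᵢ−x̄)² = 1089.034; SSW = ΣΣ(x−x̄ᵢ)² = 444.057
MSB = 1089.034/2 = 544.5169; MSW = 444.057/19 = 23.3714
F = MSB/MSW = 23.2984
df = (2, 19)

test statistic = 23.298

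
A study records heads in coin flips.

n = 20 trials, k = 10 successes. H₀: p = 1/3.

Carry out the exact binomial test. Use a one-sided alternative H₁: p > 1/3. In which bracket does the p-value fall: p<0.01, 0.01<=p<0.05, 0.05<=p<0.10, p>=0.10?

Exact binomial: n=20, k=10, p₀=1/3=0.3333
P(X≥10) from Σ C(n,i)·p₀^i·(1−p₀)^(n−i)
p-value (one-sided, H₁ greater) = 0.09190
→ bracket: 0.05<=p<0.10

p-value bracket: 0.05<=p<0.10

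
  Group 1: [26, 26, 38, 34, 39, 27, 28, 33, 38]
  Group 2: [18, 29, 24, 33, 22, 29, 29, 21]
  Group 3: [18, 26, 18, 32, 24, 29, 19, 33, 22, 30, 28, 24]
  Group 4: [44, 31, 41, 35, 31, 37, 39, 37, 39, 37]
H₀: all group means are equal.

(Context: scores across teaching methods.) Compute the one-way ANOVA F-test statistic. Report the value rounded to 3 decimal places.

Group means [32.11, 25.62, 25.25, 37.10], grand mean 29.949
SSB = Σnᵢ(x̄ᵢ−x̄)² = 967.984; SSW = ΣΣ(x−x̄ᵢ)² = 879.914
MSB = 967.984/3 = 322.6612; MSW = 879.914/35 = 25.1404
F = MSB/MSW = 12.8344
df = (3, 35)

test statistic = 12.834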